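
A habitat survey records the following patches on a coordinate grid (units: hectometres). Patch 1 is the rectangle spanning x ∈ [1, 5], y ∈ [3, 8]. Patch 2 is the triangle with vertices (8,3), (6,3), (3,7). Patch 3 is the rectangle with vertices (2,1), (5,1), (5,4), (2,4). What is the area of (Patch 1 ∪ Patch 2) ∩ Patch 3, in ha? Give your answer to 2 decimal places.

The region (Patch 1 ∪ Patch 2) ∩ Patch 3 is the polygon with vertices (2,3), (2,4), (5,4), (5,3).
By the shoelace formula its area is 3.00.

3.00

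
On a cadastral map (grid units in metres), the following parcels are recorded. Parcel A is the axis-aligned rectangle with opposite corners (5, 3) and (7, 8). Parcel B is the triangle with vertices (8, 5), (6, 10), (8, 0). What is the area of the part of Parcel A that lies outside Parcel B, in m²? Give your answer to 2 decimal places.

|Parcel A| = 10, |Parcel A∩Parcel B| = 0.85.
|Parcel A ∖ Parcel B| = |Parcel A| − |Parcel A∩Parcel B| = 10 − 0.85 = 9.15.

9.15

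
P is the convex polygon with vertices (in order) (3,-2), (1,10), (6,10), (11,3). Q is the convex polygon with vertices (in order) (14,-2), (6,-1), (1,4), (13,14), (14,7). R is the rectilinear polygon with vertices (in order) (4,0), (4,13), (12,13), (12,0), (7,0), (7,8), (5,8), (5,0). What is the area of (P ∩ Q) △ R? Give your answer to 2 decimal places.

87.91

|P ∩ Q| = 46.2752.
|(P ∩ Q) ∩ R| = 23.1808.
|(P ∩ Q) △ R| = 46.2752 + 88 − 46.3617 = 87.91.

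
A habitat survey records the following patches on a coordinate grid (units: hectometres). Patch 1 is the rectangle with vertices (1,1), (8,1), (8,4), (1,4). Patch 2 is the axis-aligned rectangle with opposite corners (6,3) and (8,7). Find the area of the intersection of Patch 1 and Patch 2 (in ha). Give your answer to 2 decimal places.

|Patch 1∩Patch 2|: x∈[6,8], y∈[3,4] → 2·1 = 2.

2.00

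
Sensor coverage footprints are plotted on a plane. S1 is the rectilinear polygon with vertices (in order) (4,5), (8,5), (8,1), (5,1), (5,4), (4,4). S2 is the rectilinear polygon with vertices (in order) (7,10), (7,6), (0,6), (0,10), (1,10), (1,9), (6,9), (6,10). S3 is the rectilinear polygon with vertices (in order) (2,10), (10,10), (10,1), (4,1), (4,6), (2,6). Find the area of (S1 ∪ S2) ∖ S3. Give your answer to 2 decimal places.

|S1 ∪ S2| = 36.
|(S1 ∪ S2) ∩ S3| = 29.
|(S1 ∪ S2) ∖ S3| = 36 − 29 = 7.00.

7.00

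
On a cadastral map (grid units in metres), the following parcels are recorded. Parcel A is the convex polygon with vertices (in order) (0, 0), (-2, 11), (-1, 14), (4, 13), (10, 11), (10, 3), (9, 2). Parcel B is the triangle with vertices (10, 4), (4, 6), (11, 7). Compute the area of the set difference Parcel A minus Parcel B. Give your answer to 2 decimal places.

|Parcel A| = 129.5, |Parcel A∩Parcel B| = 8.5714.
|Parcel A ∖ Parcel B| = |Parcel A| − |Parcel A∩Parcel B| = 129.5 − 8.5714 = 120.93.

120.93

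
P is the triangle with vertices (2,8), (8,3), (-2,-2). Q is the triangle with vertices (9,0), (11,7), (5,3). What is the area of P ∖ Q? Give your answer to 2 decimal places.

36.98

|P| = 40, |P∩Q| = 3.0167.
|P ∖ Q| = |P| − |P∩Q| = 40 − 3.0167 = 36.98.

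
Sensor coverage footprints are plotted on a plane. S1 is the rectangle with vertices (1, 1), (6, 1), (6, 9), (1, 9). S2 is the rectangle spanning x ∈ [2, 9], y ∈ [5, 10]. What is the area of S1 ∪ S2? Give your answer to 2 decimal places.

59.00

By inclusion–exclusion:
Individual areas: |S1| = 40, |S2| = 35.
|S1∩S2|: x∈[2,6], y∈[5,9] → 4·4 = 16.
|S1 ∪ S2| = 75 − 16 = 59.00.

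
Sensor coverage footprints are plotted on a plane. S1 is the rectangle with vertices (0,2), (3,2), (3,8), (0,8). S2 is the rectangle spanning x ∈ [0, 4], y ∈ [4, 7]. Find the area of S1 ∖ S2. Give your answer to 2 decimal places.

9.00

|S1∩S2|: x∈[0,3], y∈[4,7] → 3·3 = 9.
|S1| = 18.
|S1 ∖ S2| = |S1| − |S1∩S2| = 18 − 9 = 9.00.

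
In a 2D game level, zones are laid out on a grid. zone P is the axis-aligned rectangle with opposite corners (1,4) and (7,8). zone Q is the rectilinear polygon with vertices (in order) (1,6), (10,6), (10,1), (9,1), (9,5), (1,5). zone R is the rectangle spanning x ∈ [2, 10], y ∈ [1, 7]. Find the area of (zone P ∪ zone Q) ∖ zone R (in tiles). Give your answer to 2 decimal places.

9.00

|zone P ∪ zone Q| = 31.
|(zone P ∪ zone Q) ∩ zone R| = 22.
|(zone P ∪ zone Q) ∖ zone R| = 31 − 22 = 9.00.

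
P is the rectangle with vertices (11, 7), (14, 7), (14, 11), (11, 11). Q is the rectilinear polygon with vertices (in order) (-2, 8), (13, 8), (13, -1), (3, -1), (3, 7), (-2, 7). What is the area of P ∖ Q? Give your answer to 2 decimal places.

|P| = 12, |P∩Q| = 2.
|P ∖ Q| = |P| − |P∩Q| = 12 − 2 = 10.00.

10.00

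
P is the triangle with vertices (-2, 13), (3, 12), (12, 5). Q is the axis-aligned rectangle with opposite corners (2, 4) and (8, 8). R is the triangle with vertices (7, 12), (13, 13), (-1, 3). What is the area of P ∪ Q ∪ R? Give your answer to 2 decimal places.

By inclusion–exclusion:
Individual areas: |P| = 13, |Q| = 24, |R| = 23.
|P∩Q| = 0.4464.
|P∩R| = 2.2398.
|Q∩R| = 4.5407.
|P∩Q∩R| = 0.
|P ∪ Q ∪ R| = 60 − 7.2269 + 0 = 52.77.

52.77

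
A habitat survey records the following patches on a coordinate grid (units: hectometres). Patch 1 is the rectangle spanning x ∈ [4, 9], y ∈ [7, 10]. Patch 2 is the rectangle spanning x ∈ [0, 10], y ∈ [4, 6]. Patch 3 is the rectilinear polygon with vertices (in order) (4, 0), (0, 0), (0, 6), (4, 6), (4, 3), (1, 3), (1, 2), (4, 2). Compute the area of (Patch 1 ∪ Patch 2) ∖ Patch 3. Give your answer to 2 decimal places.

27.00

|Patch 1 ∪ Patch 2| = 35.
|(Patch 1 ∪ Patch 2) ∩ Patch 3| = 8.
|(Patch 1 ∪ Patch 2) ∖ Patch 3| = 35 − 8 = 27.00.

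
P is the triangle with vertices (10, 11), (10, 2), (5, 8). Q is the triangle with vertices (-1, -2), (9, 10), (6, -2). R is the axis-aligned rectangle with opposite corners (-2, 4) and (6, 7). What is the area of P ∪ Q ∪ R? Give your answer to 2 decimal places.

By inclusion–exclusion:
Individual areas: |P| = 22.5, |Q| = 42, |R| = 24.
|P∩Q| = 5.1872.
|P∩R| = 0.0167.
|Q∩R| = 2.4.
|P∩Q∩R| = 0.
|P ∪ Q ∪ R| = 88.5 − 7.6038 + 0 = 80.90.

80.90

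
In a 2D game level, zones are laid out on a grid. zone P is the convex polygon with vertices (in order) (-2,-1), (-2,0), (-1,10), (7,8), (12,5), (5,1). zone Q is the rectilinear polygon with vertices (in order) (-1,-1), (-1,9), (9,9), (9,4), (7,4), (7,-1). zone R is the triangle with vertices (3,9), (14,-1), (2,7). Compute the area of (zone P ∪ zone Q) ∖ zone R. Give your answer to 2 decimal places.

93.07

|zone P ∪ zone Q| = 105.7.
|(zone P ∪ zone Q) ∩ zone R| = 12.6262.
|(zone P ∪ zone Q) ∖ zone R| = 105.7 − 12.6262 = 93.07.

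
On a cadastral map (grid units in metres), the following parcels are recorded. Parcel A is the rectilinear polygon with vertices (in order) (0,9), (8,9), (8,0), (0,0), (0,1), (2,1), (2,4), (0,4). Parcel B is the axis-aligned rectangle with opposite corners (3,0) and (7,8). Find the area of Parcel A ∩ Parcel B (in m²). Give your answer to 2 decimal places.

32.00

The intersection is the polygon with vertices (3,0), (3,8), (7,8), (7,0).
By the shoelace formula its area is 32.00.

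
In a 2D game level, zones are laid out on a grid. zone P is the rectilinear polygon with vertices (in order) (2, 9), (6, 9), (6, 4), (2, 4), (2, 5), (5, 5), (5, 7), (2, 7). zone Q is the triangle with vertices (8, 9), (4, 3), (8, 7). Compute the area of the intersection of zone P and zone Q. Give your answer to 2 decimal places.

0.83

The intersection is the polygon with vertices (6,5), (5,4), (4.667,4), (6,6).
By the shoelace formula its area is 0.83.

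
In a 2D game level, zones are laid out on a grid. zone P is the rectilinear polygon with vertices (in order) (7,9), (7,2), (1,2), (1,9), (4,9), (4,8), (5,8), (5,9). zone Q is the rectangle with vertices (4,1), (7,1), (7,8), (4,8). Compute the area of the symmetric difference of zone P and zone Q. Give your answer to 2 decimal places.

|zone P| = 41, |zone Q| = 21, |zone P∩zone Q| = 18.
|zone P △ zone Q| = |zone P| + |zone Q| − 2·|zone P∩zone Q| = 41 + 21 − 36 = 26.00.

26.00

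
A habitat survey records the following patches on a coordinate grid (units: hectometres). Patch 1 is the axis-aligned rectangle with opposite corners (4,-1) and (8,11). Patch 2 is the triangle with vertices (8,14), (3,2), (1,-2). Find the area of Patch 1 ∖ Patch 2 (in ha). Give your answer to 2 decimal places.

47.18

|Patch 1| = 48, |Patch 1∩Patch 2| = 0.8205.
|Patch 1 ∖ Patch 2| = |Patch 1| − |Patch 1∩Patch 2| = 48 − 0.8205 = 47.18.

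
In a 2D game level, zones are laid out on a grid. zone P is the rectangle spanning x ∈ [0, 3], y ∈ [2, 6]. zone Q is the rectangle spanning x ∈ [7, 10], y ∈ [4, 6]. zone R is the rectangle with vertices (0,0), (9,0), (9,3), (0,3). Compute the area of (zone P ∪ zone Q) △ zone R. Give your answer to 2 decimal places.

39.00

|zone P ∪ zone Q| = 18.
|(zone P ∪ zone Q) ∩ zone R| = 3.
|(zone P ∪ zone Q) △ zone R| = 18 + 27 − 6 = 39.00.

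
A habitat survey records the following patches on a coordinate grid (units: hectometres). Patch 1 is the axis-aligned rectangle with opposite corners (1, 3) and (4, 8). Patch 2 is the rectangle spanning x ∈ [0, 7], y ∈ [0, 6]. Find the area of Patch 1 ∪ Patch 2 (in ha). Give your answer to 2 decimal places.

By inclusion–exclusion:
Individual areas: |Patch 1| = 15, |Patch 2| = 42.
|Patch 1∩Patch 2|: x∈[1,4], y∈[3,6] → 3·3 = 9.
|Patch 1 ∪ Patch 2| = 57 − 9 = 48.00.

48.00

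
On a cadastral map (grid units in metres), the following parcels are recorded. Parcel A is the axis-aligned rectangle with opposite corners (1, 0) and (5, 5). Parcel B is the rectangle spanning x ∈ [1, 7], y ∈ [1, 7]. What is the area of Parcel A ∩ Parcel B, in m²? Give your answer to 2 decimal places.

16.00

|Parcel A∩Parcel B|: x∈[1,5], y∈[1,5] → 4·4 = 16.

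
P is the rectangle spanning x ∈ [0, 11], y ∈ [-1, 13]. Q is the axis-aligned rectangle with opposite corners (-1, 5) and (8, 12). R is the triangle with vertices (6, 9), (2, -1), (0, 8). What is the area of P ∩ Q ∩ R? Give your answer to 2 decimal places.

The intersection is the polygon with vertices (0.667,5), (0,8), (6,9), (4.4,5).
By the shoelace formula its area is 16.80.

16.80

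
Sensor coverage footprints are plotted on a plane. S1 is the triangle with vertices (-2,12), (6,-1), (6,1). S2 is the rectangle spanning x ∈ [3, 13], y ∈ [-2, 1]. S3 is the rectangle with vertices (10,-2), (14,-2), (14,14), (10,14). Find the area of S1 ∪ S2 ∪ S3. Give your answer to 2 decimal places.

91.77

By inclusion–exclusion:
Individual areas: |S1| = 8, |S2| = 30, |S3| = 64.
|S1∩S2| = 1.2308.
|S1∩S3| = 0.
|S2∩S3|: x∈[10,13], y∈[-2,1] → 3·3 = 9.
|S1∩S2∩S3| = 0.
|S1 ∪ S2 ∪ S3| = 102 − 10.2308 + 0 = 91.77.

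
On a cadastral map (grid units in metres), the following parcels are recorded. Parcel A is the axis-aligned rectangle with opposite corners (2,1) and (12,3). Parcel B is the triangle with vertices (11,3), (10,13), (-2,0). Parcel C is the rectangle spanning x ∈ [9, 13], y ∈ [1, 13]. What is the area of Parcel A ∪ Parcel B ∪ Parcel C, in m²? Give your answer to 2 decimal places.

104.71

By inclusion–exclusion:
Individual areas: |Parcel A| = 20, |Parcel B| = 66.5, |Parcel C| = 48.
|Parcel A∩Parcel B| = 9.3333.
|Parcel A∩Parcel C|: x∈[9,12], y∈[1,3] → 3·2 = 6.
|Parcel B∩Parcel C| = 14.9199.
|Parcel A∩Parcel B∩Parcel C| = 0.4615.
|Parcel A ∪ Parcel B ∪ Parcel C| = 134.5 − 30.2532 + 0.4615 = 104.71.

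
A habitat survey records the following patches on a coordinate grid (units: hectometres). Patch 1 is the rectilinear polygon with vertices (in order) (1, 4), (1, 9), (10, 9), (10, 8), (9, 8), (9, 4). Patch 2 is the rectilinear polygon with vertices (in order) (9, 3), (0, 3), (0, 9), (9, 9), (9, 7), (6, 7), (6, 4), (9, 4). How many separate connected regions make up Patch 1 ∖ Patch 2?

Patch 1 ∖ Patch 2 splits into 2 disjoint pieces (area 1, area 9).

2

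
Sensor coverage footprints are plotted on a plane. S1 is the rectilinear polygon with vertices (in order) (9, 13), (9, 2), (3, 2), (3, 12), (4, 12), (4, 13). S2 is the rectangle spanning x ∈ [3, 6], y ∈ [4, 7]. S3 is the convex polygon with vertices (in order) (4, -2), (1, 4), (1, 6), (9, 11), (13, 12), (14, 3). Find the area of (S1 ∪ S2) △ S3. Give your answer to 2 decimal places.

|S1 ∪ S2| = 65.
|(S1 ∪ S2) ∩ S3| = 42.75.
|(S1 ∪ S2) △ S3| = 65 + 113.5 − 85.5 = 93.00.

93.00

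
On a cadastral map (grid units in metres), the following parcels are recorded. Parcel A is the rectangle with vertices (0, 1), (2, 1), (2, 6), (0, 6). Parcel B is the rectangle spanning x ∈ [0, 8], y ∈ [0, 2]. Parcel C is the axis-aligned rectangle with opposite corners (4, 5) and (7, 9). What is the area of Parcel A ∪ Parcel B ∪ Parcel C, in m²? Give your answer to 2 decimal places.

By inclusion–exclusion:
Individual areas: |Parcel A| = 10, |Parcel B| = 16, |Parcel C| = 12.
|Parcel A∩Parcel B|: x∈[0,2], y∈[1,2] → 2·1 = 2.
|Parcel A∩Parcel C| = 0 (no overlap).
|Parcel B∩Parcel C| = 0 (no overlap).
|Parcel A∩Parcel B∩Parcel C| = 0.
|Parcel A ∪ Parcel B ∪ Parcel C| = 38 − 2 + 0 = 36.00.

36.00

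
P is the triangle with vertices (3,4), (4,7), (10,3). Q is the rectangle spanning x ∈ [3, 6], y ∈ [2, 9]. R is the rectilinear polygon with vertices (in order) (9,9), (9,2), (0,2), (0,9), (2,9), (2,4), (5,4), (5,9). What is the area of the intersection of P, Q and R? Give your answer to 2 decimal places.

2.64

The intersection is the polygon with vertices (6,5.667), (6,3.571), (3,4), (5,4), (5,6.333).
By the shoelace formula its area is 2.64.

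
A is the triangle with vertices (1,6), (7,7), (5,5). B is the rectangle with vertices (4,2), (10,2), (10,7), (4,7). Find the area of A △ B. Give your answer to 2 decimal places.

28.75

|A| = 5, |B| = 30, |A∩B| = 3.125.
|A △ B| = |A| + |B| − 2·|A∩B| = 5 + 30 − 6.25 = 28.75.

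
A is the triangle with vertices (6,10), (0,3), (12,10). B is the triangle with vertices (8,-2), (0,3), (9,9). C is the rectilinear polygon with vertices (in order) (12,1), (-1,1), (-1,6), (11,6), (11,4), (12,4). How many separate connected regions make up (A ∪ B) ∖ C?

2

(A ∪ B) ∖ C splits into 2 disjoint pieces (area 21.1001, area 7.6091).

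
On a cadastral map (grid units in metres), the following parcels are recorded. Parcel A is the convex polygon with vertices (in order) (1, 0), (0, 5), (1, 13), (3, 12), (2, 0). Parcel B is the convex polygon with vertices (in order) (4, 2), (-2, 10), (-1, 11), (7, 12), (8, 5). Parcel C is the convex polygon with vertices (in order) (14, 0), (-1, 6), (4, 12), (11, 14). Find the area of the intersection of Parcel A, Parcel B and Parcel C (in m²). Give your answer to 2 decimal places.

The intersection is the polygon with vertices (2.387,4.645), (1.857,4.857), (0.25,7), (0.324,7.588), (2.889,10.667).
By the shoelace formula its area is 8.06.

8.06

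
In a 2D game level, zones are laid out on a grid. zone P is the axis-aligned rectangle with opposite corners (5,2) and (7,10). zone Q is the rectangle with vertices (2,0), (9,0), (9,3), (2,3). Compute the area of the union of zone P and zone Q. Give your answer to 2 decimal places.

By inclusion–exclusion:
Individual areas: |zone P| = 16, |zone Q| = 21.
|zone P∩zone Q|: x∈[5,7], y∈[2,3] → 2·1 = 2.
|zone P ∪ zone Q| = 37 − 2 = 35.00.

35.00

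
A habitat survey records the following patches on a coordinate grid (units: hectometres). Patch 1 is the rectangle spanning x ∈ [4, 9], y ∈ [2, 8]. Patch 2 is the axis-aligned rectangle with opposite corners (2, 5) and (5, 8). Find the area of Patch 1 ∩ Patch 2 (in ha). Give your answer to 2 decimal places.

3.00

|Patch 1∩Patch 2|: x∈[4,5], y∈[5,8] → 1·3 = 3.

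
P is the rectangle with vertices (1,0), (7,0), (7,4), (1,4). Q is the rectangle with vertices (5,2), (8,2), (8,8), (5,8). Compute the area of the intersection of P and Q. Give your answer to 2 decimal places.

4.00

|P∩Q|: x∈[5,7], y∈[2,4] → 2·2 = 4.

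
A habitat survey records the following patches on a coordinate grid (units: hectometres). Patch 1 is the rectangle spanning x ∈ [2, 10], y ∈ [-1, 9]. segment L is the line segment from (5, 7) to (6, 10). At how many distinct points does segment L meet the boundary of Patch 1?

The segment meets the boundary at (5.667,9).

1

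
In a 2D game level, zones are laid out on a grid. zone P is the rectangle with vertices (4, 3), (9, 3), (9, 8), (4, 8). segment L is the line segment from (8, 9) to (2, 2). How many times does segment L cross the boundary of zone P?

2

The segment meets the boundary at (4,4.333), (7.143,8).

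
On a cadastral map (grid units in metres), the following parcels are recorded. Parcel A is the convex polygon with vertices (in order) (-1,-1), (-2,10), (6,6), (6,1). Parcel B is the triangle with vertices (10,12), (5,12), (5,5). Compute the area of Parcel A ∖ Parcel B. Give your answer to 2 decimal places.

58.91

|Parcel A| = 59.5, |Parcel A∩Parcel B| = 0.5921.
|Parcel A ∖ Parcel B| = |Parcel A| − |Parcel A∩Parcel B| = 59.5 − 0.5921 = 58.91.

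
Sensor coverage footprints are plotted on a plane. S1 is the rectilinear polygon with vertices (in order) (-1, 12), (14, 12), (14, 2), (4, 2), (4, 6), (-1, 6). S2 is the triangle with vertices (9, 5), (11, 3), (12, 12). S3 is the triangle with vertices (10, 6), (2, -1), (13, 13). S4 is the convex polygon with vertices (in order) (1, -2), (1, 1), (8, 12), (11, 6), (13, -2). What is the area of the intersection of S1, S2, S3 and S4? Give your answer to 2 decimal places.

1.02

The intersection is the polygon with vertices (10,6), (9.086,5.2), (10.154,7.692), (10.461,7.077).
By the shoelace formula its area is 1.02.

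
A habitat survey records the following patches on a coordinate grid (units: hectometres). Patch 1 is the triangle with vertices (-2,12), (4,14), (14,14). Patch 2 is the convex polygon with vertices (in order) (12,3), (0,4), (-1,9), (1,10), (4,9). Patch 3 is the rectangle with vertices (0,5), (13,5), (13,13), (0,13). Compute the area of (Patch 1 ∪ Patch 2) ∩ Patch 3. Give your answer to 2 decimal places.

31.00

|Patch 1 ∪ Patch 2| = 57.
|(Patch 1 ∪ Patch 2) ∩ Patch 3| = 31.00.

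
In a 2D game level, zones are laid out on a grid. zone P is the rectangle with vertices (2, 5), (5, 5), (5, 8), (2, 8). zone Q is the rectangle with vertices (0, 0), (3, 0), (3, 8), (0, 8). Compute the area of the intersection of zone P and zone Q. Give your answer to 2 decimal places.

|zone P∩zone Q|: x∈[2,3], y∈[5,8] → 1·3 = 3.

3.00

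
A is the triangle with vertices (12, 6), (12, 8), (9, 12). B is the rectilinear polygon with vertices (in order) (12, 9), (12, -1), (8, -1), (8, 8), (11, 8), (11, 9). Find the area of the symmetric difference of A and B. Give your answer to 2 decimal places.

|A| = 3, |B| = 37, |A∩B| = 1.625.
|A △ B| = |A| + |B| − 2·|A∩B| = 3 + 37 − 3.25 = 36.75.

36.75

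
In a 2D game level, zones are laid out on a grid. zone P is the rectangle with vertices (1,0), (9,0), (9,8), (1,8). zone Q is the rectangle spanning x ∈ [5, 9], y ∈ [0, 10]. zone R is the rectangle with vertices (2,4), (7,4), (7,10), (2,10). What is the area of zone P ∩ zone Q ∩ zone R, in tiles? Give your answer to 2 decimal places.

8.00

The intersection is the polygon with vertices (5,8), (7,8), (7,4), (5,4).
By the shoelace formula its area is 8.00.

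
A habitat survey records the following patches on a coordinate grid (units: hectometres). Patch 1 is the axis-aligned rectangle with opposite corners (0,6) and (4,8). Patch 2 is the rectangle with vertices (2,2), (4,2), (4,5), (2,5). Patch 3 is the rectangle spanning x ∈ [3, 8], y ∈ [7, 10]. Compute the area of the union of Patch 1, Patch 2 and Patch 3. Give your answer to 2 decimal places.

28.00

By inclusion–exclusion:
Individual areas: |Patch 1| = 8, |Patch 2| = 6, |Patch 3| = 15.
|Patch 1∩Patch 2| = 0 (no overlap).
|Patch 1∩Patch 3|: x∈[3,4], y∈[7,8] → 1·1 = 1.
|Patch 2∩Patch 3| = 0 (no overlap).
|Patch 1∩Patch 2∩Patch 3| = 0.
|Patch 1 ∪ Patch 2 ∪ Patch 3| = 29 − 1 + 0 = 28.00.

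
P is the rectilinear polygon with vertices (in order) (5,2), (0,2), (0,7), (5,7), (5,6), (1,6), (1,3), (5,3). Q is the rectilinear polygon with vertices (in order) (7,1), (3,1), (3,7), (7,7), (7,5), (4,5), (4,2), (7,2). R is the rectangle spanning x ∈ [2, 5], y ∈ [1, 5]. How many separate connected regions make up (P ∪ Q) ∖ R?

2

(P ∪ Q) ∖ R splits into 2 disjoint pieces (area 16, area 2).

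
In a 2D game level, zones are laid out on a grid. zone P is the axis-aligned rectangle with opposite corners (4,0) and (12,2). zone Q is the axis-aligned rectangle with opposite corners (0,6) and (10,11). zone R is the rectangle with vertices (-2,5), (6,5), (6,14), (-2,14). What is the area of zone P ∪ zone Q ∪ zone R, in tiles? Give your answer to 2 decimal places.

By inclusion–exclusion:
Individual areas: |zone P| = 16, |zone Q| = 50, |zone R| = 72.
|zone P∩zone Q| = 0 (no overlap).
|zone P∩zone R| = 0 (no overlap).
|zone Q∩zone R|: x∈[0,6], y∈[6,11] → 6·5 = 30.
|zone P∩zone Q∩zone R| = 0.
|zone P ∪ zone Q ∪ zone R| = 138 − 30 + 0 = 108.00.

108.00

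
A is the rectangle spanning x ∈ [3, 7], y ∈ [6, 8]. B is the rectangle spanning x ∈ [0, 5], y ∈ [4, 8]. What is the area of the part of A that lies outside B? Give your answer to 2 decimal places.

|A∩B|: x∈[3,5], y∈[6,8] → 2·2 = 4.
|A| = 8.
|A ∖ B| = |A| − |A∩B| = 8 − 4 = 4.00.

4.00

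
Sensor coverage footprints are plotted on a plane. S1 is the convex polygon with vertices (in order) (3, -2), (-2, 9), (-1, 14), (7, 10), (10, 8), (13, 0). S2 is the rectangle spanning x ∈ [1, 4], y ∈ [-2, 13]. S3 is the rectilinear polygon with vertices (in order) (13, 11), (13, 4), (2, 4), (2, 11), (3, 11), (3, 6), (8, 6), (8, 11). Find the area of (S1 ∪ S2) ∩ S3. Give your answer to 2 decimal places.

The region (S1 ∪ S2) ∩ S3 is the polygon with vertices (10,8), (11.5,4), (2,4), (2,11), (3,11), (3,6), (8,6), (8,9.333).
By the shoelace formula its area is 29.33.

29.33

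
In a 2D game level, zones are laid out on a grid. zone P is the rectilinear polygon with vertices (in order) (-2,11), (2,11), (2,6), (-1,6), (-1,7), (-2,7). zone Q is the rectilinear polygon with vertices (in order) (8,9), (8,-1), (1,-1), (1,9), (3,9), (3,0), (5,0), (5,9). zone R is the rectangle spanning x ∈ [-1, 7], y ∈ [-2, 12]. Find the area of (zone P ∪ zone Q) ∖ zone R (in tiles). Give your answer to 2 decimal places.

|zone P ∪ zone Q| = 68.
|(zone P ∪ zone Q) ∩ zone R| = 54.
|(zone P ∪ zone Q) ∖ zone R| = 68 − 54 = 14.00.

14.00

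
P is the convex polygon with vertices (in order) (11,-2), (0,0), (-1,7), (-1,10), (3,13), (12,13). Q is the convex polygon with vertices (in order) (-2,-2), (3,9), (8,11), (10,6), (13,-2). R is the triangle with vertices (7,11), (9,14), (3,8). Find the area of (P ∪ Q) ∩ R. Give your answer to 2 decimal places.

2.83

The region (P ∪ Q) ∩ R is the polygon with vertices (8.333,13), (7,11), (3,8), (8,13).
By the shoelace formula its area is 2.83.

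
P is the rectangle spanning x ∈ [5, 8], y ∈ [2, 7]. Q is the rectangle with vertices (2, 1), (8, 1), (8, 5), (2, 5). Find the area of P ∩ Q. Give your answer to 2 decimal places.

9.00

|P∩Q|: x∈[5,8], y∈[2,5] → 3·3 = 9.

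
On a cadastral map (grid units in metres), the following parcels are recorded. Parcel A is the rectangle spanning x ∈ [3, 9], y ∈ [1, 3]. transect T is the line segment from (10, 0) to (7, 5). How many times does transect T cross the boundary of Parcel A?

2

The segment meets the boundary at (8.2,3), (9,1.667).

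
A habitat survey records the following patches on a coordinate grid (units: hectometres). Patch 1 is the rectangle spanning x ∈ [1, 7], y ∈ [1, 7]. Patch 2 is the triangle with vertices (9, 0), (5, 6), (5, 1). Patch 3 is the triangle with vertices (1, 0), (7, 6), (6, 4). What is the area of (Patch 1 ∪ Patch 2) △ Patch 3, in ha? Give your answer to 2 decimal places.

36.25

|Patch 1 ∪ Patch 2| = 39.
|(Patch 1 ∪ Patch 2) ∩ Patch 3| = 2.875.
|(Patch 1 ∪ Patch 2) △ Patch 3| = 39 + 3 − 5.75 = 36.25.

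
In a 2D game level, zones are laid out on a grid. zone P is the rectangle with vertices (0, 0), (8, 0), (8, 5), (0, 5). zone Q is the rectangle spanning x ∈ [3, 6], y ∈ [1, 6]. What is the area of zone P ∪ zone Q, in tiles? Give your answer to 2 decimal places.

43.00

By inclusion–exclusion:
Individual areas: |zone P| = 40, |zone Q| = 15.
|zone P∩zone Q|: x∈[3,6], y∈[1,5] → 3·4 = 12.
|zone P ∪ zone Q| = 55 − 12 = 43.00.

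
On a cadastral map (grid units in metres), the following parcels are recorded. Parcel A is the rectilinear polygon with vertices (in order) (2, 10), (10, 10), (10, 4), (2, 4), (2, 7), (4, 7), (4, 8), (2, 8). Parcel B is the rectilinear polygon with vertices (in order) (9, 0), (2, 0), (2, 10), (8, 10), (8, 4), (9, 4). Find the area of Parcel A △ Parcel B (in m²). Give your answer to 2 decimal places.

42.00

|Parcel A| = 46, |Parcel B| = 64, |Parcel A∩Parcel B| = 34.
|Parcel A △ Parcel B| = |Parcel A| + |Parcel B| − 2·|Parcel A∩Parcel B| = 46 + 64 − 68 = 42.00.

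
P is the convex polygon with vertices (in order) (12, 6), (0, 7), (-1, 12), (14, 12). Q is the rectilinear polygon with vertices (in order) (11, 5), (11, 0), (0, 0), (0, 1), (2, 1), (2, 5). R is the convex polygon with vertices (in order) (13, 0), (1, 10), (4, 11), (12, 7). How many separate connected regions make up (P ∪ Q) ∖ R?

(P ∪ Q) ∖ R splits into 2 disjoint pieces (area 48.3296, area 40.3333).

2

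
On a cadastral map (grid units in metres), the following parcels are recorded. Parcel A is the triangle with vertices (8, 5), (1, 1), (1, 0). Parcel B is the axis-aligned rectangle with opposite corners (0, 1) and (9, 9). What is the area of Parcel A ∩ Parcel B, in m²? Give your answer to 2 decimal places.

The intersection is the polygon with vertices (8,5), (2.4,1), (1,1).
By the shoelace formula its area is 2.80.

2.80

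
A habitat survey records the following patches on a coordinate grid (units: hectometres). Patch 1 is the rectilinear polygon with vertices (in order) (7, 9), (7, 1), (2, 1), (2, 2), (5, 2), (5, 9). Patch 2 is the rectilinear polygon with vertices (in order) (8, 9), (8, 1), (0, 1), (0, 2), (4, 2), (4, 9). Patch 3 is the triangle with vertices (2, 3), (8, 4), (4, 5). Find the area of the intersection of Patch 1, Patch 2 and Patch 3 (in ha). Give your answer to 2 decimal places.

1.67

The intersection is the polygon with vertices (5,4.75), (7,4.25), (7,3.833), (5,3.5).
By the shoelace formula its area is 1.67.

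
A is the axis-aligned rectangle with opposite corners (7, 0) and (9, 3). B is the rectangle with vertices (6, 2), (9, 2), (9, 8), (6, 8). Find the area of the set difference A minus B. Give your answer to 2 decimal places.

|A∩B|: x∈[7,9], y∈[2,3] → 2·1 = 2.
|A| = 6.
|A ∖ B| = |A| − |A∩B| = 6 − 2 = 4.00.

4.00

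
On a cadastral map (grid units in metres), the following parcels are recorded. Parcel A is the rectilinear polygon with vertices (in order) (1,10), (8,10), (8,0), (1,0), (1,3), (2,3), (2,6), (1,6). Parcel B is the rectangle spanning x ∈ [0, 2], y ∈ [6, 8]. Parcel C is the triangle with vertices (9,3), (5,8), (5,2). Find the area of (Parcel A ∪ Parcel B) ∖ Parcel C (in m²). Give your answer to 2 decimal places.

|Parcel A ∪ Parcel B| = 69.
|(Parcel A ∪ Parcel B) ∩ Parcel C| = 11.25.
|(Parcel A ∪ Parcel B) ∖ Parcel C| = 69 − 11.25 = 57.75.

57.75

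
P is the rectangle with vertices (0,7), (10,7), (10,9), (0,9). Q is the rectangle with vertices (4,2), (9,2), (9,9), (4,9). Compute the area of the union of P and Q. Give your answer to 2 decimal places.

By inclusion–exclusion:
Individual areas: |P| = 20, |Q| = 35.
|P∩Q|: x∈[4,9], y∈[7,9] → 5·2 = 10.
|P ∪ Q| = 55 − 10 = 45.00.

45.00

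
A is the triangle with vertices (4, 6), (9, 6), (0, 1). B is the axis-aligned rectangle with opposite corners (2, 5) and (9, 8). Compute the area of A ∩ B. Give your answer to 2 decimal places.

4.50

The intersection is the polygon with vertices (9,6), (7.2,5), (3.2,5), (4,6).
By the shoelace formula its area is 4.50.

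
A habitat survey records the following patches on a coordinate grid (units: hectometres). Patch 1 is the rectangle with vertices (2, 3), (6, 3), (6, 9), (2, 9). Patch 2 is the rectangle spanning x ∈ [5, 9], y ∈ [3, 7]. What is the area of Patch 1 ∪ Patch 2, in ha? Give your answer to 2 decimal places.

By inclusion–exclusion:
Individual areas: |Patch 1| = 24, |Patch 2| = 16.
|Patch 1∩Patch 2|: x∈[5,6], y∈[3,7] → 1·4 = 4.
|Patch 1 ∪ Patch 2| = 40 − 4 = 36.00.

36.00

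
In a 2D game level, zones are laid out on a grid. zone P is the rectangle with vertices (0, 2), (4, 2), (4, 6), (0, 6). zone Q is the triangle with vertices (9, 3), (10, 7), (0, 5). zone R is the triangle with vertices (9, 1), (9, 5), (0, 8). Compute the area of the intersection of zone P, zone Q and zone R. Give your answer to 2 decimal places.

0.42

The intersection is the polygon with vertices (4,5.8), (4,4.889), (3.068,5.614).
By the shoelace formula its area is 0.42.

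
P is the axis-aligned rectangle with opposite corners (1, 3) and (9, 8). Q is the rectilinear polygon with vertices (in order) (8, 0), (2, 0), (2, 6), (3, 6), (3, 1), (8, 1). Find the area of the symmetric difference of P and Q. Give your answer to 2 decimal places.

|P| = 40, |Q| = 11, |P∩Q| = 3.
|P △ Q| = |P| + |Q| − 2·|P∩Q| = 40 + 11 − 6 = 45.00.

45.00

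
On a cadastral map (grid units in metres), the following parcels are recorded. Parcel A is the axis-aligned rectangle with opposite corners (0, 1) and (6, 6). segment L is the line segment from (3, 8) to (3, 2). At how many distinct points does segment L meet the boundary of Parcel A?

The segment meets the boundary at (3,6).

1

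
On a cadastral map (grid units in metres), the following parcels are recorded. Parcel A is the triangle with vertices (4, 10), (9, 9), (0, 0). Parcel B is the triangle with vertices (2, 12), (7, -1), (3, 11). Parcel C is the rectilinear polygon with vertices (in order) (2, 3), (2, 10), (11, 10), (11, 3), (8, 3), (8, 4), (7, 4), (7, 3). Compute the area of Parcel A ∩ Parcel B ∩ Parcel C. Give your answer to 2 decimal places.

The intersection is the polygon with vertices (3.373,8.431), (3.636,9.091), (5,5), (4.778,4.778).
By the shoelace formula its area is 1.55.

1.55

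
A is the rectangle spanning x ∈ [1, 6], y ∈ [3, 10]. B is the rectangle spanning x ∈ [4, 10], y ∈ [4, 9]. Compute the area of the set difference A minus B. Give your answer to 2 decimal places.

25.00

|A∩B|: x∈[4,6], y∈[4,9] → 2·5 = 10.
|A| = 35.
|A ∖ B| = |A| − |A∩B| = 35 − 10 = 25.00.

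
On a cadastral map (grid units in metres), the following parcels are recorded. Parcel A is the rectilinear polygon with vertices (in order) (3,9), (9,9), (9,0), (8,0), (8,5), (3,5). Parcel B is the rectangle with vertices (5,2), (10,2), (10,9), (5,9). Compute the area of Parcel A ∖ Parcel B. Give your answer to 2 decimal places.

|Parcel A| = 29, |Parcel A∩Parcel B| = 19.
|Parcel A ∖ Parcel B| = |Parcel A| − |Parcel A∩Parcel B| = 29 − 19 = 10.00.

10.00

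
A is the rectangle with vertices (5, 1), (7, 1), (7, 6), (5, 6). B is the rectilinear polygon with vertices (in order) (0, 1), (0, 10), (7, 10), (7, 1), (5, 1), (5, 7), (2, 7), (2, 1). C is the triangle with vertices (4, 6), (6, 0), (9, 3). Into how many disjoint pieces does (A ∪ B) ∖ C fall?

(A ∪ B) ∖ C splits into 2 disjoint pieces (area 0.6667, area 37.4).

2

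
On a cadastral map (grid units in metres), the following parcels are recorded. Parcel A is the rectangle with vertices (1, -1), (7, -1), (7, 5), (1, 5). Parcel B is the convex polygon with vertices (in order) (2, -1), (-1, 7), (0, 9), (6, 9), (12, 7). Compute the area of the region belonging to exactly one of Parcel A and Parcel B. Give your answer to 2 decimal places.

57.67

|Parcel A| = 36, |Parcel B| = 71, |Parcel A∩Parcel B| = 24.6667.
|Parcel A △ Parcel B| = |Parcel A| + |Parcel B| − 2·|Parcel A∩Parcel B| = 36 + 71 − 49.3333 = 57.67.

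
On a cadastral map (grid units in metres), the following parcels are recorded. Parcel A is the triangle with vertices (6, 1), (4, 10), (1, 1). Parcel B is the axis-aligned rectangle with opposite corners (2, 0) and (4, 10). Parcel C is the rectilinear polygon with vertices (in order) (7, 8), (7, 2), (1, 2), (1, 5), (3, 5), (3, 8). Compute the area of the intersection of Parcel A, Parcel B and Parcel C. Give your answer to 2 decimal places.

The intersection is the polygon with vertices (4,2), (2,2), (2,4), (2.333,5), (3,5), (3,7), (3.333,8), (4,8).
By the shoelace formula its area is 8.67.

8.67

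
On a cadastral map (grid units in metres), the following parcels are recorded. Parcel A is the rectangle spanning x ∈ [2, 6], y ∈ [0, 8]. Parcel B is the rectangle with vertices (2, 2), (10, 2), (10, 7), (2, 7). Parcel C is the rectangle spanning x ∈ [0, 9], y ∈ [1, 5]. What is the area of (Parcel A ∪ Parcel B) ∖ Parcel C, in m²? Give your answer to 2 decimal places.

27.00

|Parcel A ∪ Parcel B| = 52.
|(Parcel A ∪ Parcel B) ∩ Parcel C| = 25.
|(Parcel A ∪ Parcel B) ∖ Parcel C| = 52 − 25 = 27.00.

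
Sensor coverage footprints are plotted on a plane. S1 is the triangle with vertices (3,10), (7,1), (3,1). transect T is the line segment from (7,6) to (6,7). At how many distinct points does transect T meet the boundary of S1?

0

The segment lies entirely outside S1 and never meets its boundary.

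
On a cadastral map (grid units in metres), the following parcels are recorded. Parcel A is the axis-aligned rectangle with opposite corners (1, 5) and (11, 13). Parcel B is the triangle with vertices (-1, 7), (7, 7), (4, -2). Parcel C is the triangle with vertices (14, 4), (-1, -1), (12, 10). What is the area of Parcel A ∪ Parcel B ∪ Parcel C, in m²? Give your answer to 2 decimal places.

By inclusion–exclusion:
Individual areas: |Parcel A| = 80, |Parcel B| = 36, |Parcel C| = 50.
|Parcel A∩Parcel B| = 11.3333.
|Parcel A∩Parcel C| = 10.1958.
|Parcel B∩Parcel C| = 8.5216.
|Parcel A∩Parcel B∩Parcel C| = 0.0346.
|Parcel A ∪ Parcel B ∪ Parcel C| = 166 − 30.0507 + 0.0346 = 135.98.

135.98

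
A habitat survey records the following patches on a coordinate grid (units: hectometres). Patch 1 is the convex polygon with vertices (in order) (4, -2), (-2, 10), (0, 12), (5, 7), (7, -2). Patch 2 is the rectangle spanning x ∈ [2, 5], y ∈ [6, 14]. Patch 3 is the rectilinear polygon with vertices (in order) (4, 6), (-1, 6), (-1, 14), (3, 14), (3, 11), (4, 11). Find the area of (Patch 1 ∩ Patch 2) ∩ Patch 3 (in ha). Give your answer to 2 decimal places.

The region (Patch 1 ∩ Patch 2) ∩ Patch 3 is the polygon with vertices (2,6), (2,10), (4,8), (4,6).
By the shoelace formula its area is 6.00.

6.00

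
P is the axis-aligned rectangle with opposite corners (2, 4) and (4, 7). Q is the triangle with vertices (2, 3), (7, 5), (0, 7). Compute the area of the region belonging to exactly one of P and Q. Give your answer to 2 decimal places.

9.43

|P| = 6, |Q| = 12, |P∩Q| = 4.2857.
|P △ Q| = |P| + |Q| − 2·|P∩Q| = 6 + 12 − 8.5714 = 9.43.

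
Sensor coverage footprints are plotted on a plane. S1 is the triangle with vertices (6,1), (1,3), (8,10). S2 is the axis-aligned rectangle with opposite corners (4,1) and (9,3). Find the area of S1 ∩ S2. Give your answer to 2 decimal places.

3.64

The intersection is the polygon with vertices (4,1.8), (4,3), (6.444,3), (6,1).
By the shoelace formula its area is 3.64.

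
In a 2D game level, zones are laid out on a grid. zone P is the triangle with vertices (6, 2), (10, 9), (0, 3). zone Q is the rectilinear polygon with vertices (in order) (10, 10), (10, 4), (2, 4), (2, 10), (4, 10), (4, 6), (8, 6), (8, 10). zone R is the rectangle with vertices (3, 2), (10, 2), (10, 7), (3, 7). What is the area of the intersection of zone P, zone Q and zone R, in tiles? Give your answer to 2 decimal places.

8.80

The intersection is the polygon with vertices (3,4), (3,4.8), (5,6), (8,6), (8,7), (8.857,7), (7.143,4).
By the shoelace formula its area is 8.80.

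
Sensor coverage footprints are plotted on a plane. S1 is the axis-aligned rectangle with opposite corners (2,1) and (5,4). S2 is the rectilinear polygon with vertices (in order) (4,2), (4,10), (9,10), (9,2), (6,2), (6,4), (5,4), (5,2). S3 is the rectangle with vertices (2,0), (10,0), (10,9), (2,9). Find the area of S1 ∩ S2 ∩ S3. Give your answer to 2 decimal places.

The intersection is the polygon with vertices (4,2), (4,4), (5,4), (5,2).
By the shoelace formula its area is 2.00.

2.00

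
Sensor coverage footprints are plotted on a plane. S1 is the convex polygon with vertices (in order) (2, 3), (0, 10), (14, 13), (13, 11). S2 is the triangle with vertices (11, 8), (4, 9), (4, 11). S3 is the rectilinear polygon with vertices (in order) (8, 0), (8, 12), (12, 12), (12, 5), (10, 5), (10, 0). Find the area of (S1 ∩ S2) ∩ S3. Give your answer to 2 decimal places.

0.95

The region (S1 ∩ S2) ∩ S3 is the polygon with vertices (9.663,8.573), (9.224,8.254), (8,8.429), (8,9.286).
By the shoelace formula its area is 0.95.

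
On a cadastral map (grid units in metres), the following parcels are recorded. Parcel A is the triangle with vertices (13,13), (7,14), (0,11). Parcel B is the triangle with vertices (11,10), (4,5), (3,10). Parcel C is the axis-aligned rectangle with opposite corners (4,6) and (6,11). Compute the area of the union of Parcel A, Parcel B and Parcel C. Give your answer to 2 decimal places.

34.63

By inclusion–exclusion:
Individual areas: |Parcel A| = 12.5, |Parcel B| = 20, |Parcel C| = 10.
|Parcel A∩Parcel B| = 0.
|Parcel A∩Parcel C| = 0.
|Parcel B∩Parcel C| = 7.8714.
|Parcel A∩Parcel B∩Parcel C| = 0.
|Parcel A ∪ Parcel B ∪ Parcel C| = 42.5 − 7.8714 + 0 = 34.63.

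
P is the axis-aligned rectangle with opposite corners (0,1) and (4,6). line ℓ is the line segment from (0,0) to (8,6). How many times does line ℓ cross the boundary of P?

The segment meets the boundary at (1.333,1), (4,3).

2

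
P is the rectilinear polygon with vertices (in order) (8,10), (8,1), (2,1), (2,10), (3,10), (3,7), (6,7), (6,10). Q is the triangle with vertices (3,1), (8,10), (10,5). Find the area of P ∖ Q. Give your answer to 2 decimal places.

|P| = 45, |P∩Q| = 15.3571.
|P ∖ Q| = |P| − |P∩Q| = 45 − 15.3571 = 29.64.

29.64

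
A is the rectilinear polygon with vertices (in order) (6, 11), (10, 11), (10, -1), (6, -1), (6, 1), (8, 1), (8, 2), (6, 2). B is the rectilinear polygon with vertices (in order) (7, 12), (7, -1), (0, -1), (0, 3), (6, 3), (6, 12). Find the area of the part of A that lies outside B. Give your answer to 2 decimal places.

|A| = 46, |A∩B| = 11.
|A ∖ B| = |A| − |A∩B| = 46 − 11 = 35.00.

35.00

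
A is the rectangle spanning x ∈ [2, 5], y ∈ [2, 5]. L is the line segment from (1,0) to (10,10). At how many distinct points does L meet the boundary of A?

2

The segment meets the boundary at (5,4.444), (2.8,2).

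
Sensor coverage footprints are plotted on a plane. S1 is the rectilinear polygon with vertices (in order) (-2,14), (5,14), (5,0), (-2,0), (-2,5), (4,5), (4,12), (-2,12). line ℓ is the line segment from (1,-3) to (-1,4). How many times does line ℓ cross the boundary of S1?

The segment meets the boundary at (0.143,0).

1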